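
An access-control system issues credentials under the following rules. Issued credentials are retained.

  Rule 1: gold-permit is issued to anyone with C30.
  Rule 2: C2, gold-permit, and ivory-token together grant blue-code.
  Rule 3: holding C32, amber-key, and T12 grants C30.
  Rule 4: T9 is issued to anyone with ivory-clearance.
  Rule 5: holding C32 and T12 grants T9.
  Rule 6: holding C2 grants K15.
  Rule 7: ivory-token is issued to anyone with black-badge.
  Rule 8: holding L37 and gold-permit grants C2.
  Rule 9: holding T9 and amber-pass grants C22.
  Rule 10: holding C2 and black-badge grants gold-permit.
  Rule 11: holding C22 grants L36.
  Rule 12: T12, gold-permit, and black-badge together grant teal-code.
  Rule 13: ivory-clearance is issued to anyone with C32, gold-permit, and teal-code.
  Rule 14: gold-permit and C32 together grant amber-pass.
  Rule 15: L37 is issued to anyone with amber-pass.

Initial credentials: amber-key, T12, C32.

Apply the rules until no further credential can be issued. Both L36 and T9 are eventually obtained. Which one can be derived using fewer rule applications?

T9

T9: Holding C32 and T12 grants T9 (Rule 5). [1 rule application]
L36: Holding C32, amber-key, and T12 grants C30 (Rule 3). Holding C32 and T12 grants T9 (Rule 5). Holding C30 grants gold-permit (Rule 1). Holding gold-permit and C32 grants amber-pass (Rule 14). Holding T9 and amber-pass grants C22 (Rule 9). Holding C22 grants L36 (Rule 11). [6 rule applications]
T9 needs fewer.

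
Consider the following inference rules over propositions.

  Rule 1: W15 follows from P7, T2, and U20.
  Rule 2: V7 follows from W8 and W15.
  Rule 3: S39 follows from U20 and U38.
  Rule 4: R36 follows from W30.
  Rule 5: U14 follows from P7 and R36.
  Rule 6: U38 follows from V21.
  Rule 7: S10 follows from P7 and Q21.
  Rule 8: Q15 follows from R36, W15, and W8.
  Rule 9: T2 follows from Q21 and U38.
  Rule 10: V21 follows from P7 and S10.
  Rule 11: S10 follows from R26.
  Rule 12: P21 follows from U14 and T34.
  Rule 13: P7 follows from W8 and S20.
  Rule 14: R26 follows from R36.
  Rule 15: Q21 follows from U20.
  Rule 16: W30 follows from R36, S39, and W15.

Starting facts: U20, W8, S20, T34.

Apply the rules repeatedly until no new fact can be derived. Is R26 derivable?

R26 would need R36 (Rule 14), but R36 is never established.

No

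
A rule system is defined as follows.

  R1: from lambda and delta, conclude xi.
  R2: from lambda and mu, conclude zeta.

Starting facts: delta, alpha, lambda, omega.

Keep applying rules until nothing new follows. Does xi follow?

Yes

lambda and delta hold, so xi follows (R1).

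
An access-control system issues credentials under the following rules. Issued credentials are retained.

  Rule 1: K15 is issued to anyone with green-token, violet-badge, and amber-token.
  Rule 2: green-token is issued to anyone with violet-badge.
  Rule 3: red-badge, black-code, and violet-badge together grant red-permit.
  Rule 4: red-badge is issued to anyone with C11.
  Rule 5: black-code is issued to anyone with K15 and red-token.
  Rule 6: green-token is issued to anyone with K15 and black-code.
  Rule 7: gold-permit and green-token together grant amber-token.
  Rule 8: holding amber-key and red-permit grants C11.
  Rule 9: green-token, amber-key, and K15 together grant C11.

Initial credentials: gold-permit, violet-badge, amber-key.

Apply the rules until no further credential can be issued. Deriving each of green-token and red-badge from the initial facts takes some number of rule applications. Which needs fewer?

green-token

green-token: Holding violet-badge grants green-token (Rule 2). [1 rule application]
red-badge: Holding violet-badge grants green-token (Rule 2). Holding gold-permit and green-token grants amber-token (Rule 7). Holding green-token, violet-badge, and amber-token grants K15 (Rule 1). Holding green-token, amber-key, and K15 grants C11 (Rule 9). Holding C11 grants red-badge (Rule 4). [5 rule applications]
green-token needs fewer.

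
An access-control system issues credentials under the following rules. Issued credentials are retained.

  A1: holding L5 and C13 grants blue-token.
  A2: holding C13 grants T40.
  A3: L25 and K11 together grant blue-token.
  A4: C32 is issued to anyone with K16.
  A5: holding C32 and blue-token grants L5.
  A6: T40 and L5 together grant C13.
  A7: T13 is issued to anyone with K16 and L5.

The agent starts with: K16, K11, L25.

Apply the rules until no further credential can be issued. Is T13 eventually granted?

Holding K16 grants C32 (A4).
Holding L25 and K11 grants blue-token (A3).
Holding C32 and blue-token grants L5 (A5).
Holding K16 and L5 grants T13 (A7).

Yes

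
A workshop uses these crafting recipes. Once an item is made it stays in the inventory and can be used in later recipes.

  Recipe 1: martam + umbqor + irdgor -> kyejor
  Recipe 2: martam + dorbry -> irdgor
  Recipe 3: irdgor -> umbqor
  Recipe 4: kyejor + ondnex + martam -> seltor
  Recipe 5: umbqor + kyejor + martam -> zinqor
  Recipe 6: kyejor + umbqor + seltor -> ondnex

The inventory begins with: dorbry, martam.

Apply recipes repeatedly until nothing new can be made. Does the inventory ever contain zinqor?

martam + dorbry -> irdgor (Recipe 2).
Using Recipe 3, irdgor makes umbqor.
Using Recipe 1, martam, umbqor, and irdgor make kyejor.
umbqor + kyejor + martam -> zinqor (Recipe 5).

Yes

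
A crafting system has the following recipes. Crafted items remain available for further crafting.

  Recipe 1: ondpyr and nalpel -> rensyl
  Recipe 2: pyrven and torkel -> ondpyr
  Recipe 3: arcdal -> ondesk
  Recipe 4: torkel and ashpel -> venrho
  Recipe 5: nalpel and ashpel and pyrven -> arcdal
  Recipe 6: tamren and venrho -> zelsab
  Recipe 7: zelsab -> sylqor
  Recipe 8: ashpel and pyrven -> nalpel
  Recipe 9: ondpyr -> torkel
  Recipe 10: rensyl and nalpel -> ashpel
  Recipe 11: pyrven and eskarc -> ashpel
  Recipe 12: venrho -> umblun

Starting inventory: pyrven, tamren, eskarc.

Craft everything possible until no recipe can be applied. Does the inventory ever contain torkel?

torkel would need ondpyr (Recipe 9), but ondpyr is never obtained.

No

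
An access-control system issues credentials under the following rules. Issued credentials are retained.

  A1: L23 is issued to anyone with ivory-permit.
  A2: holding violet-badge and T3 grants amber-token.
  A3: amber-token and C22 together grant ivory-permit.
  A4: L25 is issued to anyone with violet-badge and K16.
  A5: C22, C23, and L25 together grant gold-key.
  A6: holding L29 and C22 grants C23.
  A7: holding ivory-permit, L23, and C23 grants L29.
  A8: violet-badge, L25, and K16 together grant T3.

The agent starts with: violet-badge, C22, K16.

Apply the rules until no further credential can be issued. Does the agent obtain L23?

Yes

Holding violet-badge and K16 grants L25 (A4).
Holding violet-badge, L25, and K16 grants T3 (A8).
Holding violet-badge and T3 grants amber-token (A2).
Holding amber-token and C22 grants ivory-permit (A3).
Holding ivory-permit grants L23 (A1).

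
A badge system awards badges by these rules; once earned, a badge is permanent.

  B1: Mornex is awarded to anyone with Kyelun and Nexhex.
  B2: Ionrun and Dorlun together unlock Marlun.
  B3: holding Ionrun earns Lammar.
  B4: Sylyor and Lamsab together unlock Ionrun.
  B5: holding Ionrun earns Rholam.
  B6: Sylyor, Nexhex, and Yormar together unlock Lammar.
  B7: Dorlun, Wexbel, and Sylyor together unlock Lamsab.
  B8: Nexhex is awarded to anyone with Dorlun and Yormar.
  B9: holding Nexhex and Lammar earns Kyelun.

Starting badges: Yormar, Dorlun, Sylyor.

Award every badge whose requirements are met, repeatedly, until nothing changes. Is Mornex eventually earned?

Yes

With Dorlun and Yormar, Nexhex is earned (B8).
With Sylyor, Nexhex, and Yormar, Lammar is earned (B6).
With Nexhex and Lammar, Kyelun is earned (B9).
With Kyelun and Nexhex, Mornex is earned (B1).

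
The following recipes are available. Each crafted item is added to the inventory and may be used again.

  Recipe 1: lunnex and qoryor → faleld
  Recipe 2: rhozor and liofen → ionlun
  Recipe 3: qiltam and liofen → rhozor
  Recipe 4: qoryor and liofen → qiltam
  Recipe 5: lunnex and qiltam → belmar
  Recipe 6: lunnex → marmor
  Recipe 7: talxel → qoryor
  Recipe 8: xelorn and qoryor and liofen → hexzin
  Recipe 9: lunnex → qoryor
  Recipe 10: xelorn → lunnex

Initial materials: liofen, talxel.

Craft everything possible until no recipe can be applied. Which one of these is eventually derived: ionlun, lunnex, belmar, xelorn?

talxel → qoryor (Recipe 7).
qoryor and liofen → qiltam (Recipe 4).
Using Recipe 3, qiltam and liofen make rhozor.
rhozor and liofen → ionlun (Recipe 2).
belmar would need lunnex and qiltam (Recipe 5), but lunnex is never obtained. lunnex would need xelorn (Recipe 10), but xelorn is never obtained. No rule produces xelorn, and it is not given.

ionlun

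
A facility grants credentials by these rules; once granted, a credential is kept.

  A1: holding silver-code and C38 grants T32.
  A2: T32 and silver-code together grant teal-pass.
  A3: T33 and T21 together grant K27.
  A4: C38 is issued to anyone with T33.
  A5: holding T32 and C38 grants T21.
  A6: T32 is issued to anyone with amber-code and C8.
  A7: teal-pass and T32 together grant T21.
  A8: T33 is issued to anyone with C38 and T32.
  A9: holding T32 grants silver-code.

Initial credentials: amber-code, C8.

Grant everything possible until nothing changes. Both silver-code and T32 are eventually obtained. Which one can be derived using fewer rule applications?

T32

T32: Holding amber-code and C8 grants T32 (A6). [1 rule application]
silver-code: Holding amber-code and C8 grants T32 (A6). Holding T32 grants silver-code (A9). [2 rule applications]
T32 needs fewer.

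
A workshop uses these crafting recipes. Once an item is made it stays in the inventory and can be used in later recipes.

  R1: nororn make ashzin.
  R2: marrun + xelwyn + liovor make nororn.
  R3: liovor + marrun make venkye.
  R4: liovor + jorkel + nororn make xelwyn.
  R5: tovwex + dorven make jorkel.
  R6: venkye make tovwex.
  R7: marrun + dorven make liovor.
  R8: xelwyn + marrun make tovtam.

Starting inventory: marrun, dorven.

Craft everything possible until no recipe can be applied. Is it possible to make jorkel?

marrun + dorven → liovor (R7).
liovor + marrun → venkye (R3).
Using R6, venkye makes tovwex.
tovwex + dorven → jorkel (R5).

Yes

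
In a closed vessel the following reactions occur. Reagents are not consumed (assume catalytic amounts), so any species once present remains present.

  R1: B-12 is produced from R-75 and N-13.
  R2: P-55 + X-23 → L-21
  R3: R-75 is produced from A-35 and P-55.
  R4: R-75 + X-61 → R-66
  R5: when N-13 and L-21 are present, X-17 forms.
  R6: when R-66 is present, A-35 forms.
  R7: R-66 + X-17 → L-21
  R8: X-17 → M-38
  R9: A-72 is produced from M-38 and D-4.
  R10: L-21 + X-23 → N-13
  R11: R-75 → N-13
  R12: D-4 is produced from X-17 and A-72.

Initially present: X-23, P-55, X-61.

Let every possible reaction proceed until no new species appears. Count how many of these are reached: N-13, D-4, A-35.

1

P-55 and X-23 present → L-21 forms (R2).
L-21 and X-23 present → N-13 forms (R10).
N-13: reached.
D-4 would need X-17 and A-72 (R12), but A-72 never forms.
A-35 would need R-66 (R6), but R-66 never forms.
Reached: N-13 — 1 of the 3.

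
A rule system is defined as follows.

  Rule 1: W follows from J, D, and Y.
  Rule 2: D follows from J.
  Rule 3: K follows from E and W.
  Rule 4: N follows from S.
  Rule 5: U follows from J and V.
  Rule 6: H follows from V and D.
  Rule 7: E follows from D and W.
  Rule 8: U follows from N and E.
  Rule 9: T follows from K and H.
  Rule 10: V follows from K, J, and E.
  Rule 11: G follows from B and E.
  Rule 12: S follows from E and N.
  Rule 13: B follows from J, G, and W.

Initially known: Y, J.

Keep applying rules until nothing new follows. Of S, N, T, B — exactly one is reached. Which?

T

From J, Rule 2 gives D.
J, D, and Y hold, so W follows (Rule 1).
D and W hold, so E follows (Rule 7).
From E and W, Rule 3 gives K.
From K, J, and E, Rule 10 gives V.
From V and D, Rule 6 gives H.
From K and H, Rule 9 gives T.
N would need S (Rule 4), but S is never established. S would need E and N (Rule 12), but N is never established. B would need J, G, and W (Rule 13), but G is never established.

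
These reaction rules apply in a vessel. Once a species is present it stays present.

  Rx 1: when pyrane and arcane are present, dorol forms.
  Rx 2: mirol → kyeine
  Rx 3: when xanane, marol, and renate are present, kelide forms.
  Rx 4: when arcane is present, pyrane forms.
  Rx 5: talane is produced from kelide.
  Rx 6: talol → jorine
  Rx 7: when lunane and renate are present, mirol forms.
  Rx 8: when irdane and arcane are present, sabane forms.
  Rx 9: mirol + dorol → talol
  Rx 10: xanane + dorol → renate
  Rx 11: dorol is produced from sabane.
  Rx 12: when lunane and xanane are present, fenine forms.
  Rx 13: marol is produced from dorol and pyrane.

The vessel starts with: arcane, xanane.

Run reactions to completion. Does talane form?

Yes

arcane present → pyrane forms (Rx 4).
pyrane and arcane present → dorol forms (Rx 1).
xanane and dorol present → renate forms (Rx 10).
dorol and pyrane present → marol forms (Rx 13).
xanane, marol, and renate present → kelide forms (Rx 3).
kelide present → talane forms (Rx 5).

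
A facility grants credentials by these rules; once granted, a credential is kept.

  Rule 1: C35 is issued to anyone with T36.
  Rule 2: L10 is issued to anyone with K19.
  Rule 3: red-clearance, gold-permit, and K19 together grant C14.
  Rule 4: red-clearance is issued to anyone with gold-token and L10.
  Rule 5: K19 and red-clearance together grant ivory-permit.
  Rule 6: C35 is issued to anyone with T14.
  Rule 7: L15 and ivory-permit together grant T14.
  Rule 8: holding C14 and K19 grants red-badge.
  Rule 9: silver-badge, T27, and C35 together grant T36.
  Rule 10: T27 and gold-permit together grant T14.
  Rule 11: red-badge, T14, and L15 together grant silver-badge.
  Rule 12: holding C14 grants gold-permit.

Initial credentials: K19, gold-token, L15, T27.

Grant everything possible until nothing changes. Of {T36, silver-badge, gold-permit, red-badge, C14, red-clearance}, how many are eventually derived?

Holding K19 grants L10 (Rule 2).
Holding gold-token and L10 grants red-clearance (Rule 4).
T36 would need silver-badge, T27, and C35 (Rule 9), but silver-badge is never granted.
silver-badge would need red-badge, T14, and L15 (Rule 11), but red-badge is never granted.
gold-permit would need C14 (Rule 12), but C14 is never granted.
red-badge would need C14 and K19 (Rule 8), but C14 is never granted.
C14 would need red-clearance, gold-permit, and K19 (Rule 3), but gold-permit is never granted.
red-clearance: reached.
Reached: red-clearance — 1 of the 6.

1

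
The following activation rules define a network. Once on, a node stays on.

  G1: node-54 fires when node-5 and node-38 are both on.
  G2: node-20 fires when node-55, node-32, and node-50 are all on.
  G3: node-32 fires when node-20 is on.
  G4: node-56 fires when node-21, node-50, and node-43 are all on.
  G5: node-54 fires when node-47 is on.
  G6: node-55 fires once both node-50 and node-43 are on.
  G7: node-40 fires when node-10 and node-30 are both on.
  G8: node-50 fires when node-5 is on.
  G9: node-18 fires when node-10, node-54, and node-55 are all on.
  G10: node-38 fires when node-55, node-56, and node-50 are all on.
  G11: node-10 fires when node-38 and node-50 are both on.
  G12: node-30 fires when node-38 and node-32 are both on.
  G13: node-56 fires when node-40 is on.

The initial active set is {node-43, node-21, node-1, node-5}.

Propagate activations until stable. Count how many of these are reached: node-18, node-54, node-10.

G8: node-5 on → node-50 on.
node-21, node-50, and node-43 are on, so node-56 fires (G4).
node-50 and node-43 are on, so node-55 fires (G6).
node-55, node-56, and node-50 are on, so node-38 fires (G10).
G1: node-5 and node-38 on → node-54 on.
node-38 and node-50 are on, so node-10 fires (G11).
node-10, node-54, and node-55 are on, so node-18 fires (G9).
node-18: reached.
node-54: reached.
node-10: reached.
All 3 are reached.

3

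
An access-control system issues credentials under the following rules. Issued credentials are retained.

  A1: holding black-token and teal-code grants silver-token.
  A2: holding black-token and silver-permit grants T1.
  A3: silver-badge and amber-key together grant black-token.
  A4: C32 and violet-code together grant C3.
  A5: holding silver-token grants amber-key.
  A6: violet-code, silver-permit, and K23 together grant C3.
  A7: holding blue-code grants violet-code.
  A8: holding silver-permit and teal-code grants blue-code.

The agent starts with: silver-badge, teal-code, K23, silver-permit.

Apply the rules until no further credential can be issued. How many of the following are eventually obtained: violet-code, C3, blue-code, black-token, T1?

3

Holding silver-permit and teal-code grants blue-code (A8).
Holding blue-code grants violet-code (A7).
Holding violet-code, silver-permit, and K23 grants C3 (A6).
violet-code: reached.
C3: reached.
blue-code: reached.
black-token would need silver-badge and amber-key (A3), but amber-key is never granted.
T1 would need black-token and silver-permit (A2), but black-token is never granted.
Reached: violet-code, C3, and blue-code — 3 of the 5.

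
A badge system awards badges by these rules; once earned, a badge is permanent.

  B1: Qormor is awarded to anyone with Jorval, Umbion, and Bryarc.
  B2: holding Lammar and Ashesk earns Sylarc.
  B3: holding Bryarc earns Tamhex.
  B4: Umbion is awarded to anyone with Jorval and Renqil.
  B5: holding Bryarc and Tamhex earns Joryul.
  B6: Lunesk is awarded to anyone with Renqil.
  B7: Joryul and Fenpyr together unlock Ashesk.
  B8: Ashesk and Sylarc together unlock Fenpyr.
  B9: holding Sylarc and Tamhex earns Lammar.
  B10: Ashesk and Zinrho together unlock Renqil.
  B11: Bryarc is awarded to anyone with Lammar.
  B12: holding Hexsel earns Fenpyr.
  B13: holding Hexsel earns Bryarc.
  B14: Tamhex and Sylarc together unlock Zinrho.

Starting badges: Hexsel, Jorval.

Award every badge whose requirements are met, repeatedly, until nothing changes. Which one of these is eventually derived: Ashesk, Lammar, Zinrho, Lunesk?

Ashesk

With Hexsel, Fenpyr is earned (B12).
With Hexsel, Bryarc is earned (B13).
With Bryarc, Tamhex is earned (B3).
With Bryarc and Tamhex, Joryul is earned (B5).
With Joryul and Fenpyr, Ashesk is earned (B7).
Zinrho would need Tamhex and Sylarc (B14), but Sylarc is never earned. Lunesk would need Renqil (B6), but Renqil is never earned. Lammar would need Sylarc and Tamhex (B9), but Sylarc is never earned.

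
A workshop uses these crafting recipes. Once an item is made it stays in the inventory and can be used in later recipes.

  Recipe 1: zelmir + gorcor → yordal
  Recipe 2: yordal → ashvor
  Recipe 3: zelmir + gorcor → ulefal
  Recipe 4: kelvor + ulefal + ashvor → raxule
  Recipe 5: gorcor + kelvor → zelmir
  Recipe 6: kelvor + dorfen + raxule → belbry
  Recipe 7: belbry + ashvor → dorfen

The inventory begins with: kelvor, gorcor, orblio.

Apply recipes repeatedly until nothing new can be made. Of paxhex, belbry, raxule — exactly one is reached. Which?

raxule

gorcor + kelvor → zelmir (Recipe 5).
zelmir + gorcor → yordal (Recipe 1).
zelmir + gorcor → ulefal (Recipe 3).
yordal → ashvor (Recipe 2).
Using Recipe 4, kelvor, ulefal, and ashvor make raxule.
No rule produces paxhex, and it is not given. belbry would need kelvor, dorfen, and raxule (Recipe 6), but dorfen is never obtained.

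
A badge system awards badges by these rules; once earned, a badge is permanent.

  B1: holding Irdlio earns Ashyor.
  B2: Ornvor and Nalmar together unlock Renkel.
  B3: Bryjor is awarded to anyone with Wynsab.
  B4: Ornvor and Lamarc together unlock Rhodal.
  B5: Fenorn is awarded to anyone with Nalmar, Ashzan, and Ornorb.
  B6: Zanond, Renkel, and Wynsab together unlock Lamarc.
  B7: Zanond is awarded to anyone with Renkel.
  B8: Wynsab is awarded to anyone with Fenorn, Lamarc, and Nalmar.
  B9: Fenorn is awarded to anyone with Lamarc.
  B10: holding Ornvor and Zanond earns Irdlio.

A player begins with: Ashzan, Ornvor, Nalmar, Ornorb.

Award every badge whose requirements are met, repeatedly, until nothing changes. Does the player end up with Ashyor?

With Ornvor and Nalmar, Renkel is earned (B2).
With Renkel, Zanond is earned (B7).
With Ornvor and Zanond, Irdlio is earned (B10).
With Irdlio, Ashyor is earned (B1).

Yes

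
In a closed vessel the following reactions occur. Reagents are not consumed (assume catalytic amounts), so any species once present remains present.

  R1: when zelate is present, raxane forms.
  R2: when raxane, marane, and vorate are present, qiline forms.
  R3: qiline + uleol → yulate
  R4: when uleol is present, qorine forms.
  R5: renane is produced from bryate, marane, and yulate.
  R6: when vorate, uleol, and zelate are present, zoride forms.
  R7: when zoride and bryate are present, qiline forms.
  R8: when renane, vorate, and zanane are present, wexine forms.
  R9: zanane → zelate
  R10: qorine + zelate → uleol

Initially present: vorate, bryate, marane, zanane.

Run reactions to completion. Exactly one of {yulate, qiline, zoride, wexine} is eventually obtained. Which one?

zanane present → zelate forms (R9).
zelate present → raxane forms (R1).
raxane, marane, and vorate present → qiline forms (R2).
wexine would need renane, vorate, and zanane (R8), but renane never forms. zoride would need vorate, uleol, and zelate (R6), but uleol never forms. yulate would need qiline and uleol (R3), but uleol never forms.

qiline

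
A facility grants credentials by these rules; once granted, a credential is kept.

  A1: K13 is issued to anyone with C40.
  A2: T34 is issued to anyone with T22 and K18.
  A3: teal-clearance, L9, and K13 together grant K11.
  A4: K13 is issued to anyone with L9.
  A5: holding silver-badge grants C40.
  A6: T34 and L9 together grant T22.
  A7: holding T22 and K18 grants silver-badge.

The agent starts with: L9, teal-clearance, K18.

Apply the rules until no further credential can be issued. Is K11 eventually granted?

Holding L9 grants K13 (A4).
Holding teal-clearance, L9, and K13 grants K11 (A3).

Yes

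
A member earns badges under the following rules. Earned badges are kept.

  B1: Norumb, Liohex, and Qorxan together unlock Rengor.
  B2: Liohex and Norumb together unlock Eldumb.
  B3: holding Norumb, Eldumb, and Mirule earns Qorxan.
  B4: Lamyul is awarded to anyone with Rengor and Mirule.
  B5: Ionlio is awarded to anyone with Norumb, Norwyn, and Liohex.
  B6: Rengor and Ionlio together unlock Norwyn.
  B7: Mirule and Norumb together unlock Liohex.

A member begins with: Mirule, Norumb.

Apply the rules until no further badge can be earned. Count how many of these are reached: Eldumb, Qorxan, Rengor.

3

With Mirule and Norumb, Liohex is earned (B7).
With Liohex and Norumb, Eldumb is earned (B2).
With Norumb, Eldumb, and Mirule, Qorxan is earned (B3).
With Norumb, Liohex, and Qorxan, Rengor is earned (B1).
Eldumb: reached.
Qorxan: reached.
Rengor: reached.
All 3 are reached.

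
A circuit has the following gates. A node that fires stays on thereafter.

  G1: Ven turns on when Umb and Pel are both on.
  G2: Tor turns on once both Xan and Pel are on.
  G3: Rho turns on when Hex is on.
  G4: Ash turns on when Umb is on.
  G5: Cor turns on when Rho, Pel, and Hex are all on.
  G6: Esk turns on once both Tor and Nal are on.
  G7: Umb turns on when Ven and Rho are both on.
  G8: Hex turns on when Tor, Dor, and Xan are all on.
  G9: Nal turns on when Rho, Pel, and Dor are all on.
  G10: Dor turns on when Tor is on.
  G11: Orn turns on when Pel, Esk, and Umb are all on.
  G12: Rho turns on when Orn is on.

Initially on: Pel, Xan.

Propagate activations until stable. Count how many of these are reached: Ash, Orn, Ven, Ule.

0

Ash would need Umb (G4), but Umb never turns on.
Orn would need Pel, Esk, and Umb (G11), but Umb never turns on.
Ven would need Umb and Pel (G1), but Umb never turns on.
No rule produces Ule, and it is not given.
None of the 4 are reached.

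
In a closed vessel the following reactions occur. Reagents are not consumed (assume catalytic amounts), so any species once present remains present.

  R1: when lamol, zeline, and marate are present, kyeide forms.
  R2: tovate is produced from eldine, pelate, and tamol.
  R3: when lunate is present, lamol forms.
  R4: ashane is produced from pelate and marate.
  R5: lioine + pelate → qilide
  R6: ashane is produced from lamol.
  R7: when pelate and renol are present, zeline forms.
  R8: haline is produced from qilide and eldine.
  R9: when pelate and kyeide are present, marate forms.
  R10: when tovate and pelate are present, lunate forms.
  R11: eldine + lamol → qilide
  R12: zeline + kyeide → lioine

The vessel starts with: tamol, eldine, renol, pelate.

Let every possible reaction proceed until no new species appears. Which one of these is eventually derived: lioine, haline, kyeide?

eldine, pelate, and tamol present → tovate forms (R2).
tovate and pelate present → lunate forms (R10).
lunate present → lamol forms (R3).
eldine and lamol present → qilide forms (R11).
qilide and eldine present → haline forms (R8).
kyeide would need lamol, zeline, and marate (R1), but marate never forms. lioine would need zeline and kyeide (R12), but kyeide never forms.

haline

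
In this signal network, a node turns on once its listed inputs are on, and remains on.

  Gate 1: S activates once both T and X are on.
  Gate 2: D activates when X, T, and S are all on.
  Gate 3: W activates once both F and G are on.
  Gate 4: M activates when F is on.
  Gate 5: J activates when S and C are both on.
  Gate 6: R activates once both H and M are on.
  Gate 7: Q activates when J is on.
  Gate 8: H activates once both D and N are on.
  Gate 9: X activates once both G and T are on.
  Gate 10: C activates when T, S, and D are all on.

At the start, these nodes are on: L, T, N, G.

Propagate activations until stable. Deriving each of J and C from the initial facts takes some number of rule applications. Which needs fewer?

C

C: G and T are on, so X activates (Gate 9). Gate 1: T and X on → S on. X, T, and S are on, so D activates (Gate 2). Gate 10: T, S, and D on → C on. [4 rule applications]
J: G and T are on, so X activates (Gate 9). T and X are on, so S activates (Gate 1). X, T, and S are on, so D activates (Gate 2). T, S, and D are on, so C activates (Gate 10). Gate 5: S and C on → J on. [5 rule applications]
C needs fewer.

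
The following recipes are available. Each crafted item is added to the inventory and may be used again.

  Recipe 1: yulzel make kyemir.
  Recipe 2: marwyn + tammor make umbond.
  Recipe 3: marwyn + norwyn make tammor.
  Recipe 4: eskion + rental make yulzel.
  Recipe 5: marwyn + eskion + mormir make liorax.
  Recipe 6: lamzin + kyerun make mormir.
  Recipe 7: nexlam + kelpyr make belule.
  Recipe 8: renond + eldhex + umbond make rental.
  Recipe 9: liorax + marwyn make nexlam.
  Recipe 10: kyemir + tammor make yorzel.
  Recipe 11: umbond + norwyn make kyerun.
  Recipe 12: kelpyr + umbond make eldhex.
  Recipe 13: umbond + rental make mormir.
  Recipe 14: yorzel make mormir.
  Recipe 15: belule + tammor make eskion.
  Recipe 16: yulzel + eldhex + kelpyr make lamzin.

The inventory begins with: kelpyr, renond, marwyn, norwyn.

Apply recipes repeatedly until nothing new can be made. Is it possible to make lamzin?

lamzin would need yulzel, eldhex, and kelpyr (Recipe 16), but yulzel is never obtained.

No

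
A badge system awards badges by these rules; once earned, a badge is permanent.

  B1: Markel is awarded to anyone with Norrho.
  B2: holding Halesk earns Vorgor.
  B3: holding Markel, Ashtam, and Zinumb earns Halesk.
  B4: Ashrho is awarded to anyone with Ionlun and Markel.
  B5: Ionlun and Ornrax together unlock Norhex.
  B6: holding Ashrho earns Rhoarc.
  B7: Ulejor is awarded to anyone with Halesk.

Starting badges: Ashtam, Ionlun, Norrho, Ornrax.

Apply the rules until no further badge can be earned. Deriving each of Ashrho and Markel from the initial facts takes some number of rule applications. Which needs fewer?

Markel: With Norrho, Markel is earned (B1). [1 rule application]
Ashrho: With Norrho, Markel is earned (B1). With Ionlun and Markel, Ashrho is earned (B4). [2 rule applications]
Markel needs fewer.

Markel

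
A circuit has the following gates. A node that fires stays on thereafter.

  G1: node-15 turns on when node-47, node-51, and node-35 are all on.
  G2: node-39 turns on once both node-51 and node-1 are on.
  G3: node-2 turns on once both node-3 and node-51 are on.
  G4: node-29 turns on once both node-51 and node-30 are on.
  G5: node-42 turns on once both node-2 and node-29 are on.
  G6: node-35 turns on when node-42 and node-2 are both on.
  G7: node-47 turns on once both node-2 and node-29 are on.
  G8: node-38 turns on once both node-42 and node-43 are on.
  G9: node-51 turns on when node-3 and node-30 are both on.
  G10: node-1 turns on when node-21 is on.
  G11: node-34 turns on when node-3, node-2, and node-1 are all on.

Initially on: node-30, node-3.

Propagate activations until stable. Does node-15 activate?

Yes

node-3 and node-30 are on, so node-51 turns on (G9).
G4: node-51 and node-30 on → node-29 on.
G3: node-3 and node-51 on → node-2 on.
G5: node-2 and node-29 on → node-42 on.
node-2 and node-29 are on, so node-47 turns on (G7).
node-42 and node-2 are on, so node-35 turns on (G6).
G1: node-47, node-51, and node-35 on → node-15 on.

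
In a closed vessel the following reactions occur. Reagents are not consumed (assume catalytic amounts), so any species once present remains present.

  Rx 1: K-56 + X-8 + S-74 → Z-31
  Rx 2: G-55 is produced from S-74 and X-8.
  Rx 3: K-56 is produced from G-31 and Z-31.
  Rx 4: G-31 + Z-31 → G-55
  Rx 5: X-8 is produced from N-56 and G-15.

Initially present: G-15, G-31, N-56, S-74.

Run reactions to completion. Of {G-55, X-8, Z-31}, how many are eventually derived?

N-56 and G-15 present → X-8 forms (Rx 5).
S-74 and X-8 present → G-55 forms (Rx 2).
G-55: reached.
X-8: reached.
Z-31 would need K-56, X-8, and S-74 (Rx 1), but K-56 never forms.
Reached: G-55 and X-8 — 2 of the 3.

2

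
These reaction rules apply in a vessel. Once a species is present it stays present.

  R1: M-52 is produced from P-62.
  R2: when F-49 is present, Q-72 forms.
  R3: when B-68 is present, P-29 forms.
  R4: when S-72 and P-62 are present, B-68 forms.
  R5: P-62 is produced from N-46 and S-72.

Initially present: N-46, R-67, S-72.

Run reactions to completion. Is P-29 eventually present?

N-46 and S-72 present → P-62 forms (R5).
S-72 and P-62 present → B-68 forms (R4).
B-68 present → P-29 forms (R3).

Yes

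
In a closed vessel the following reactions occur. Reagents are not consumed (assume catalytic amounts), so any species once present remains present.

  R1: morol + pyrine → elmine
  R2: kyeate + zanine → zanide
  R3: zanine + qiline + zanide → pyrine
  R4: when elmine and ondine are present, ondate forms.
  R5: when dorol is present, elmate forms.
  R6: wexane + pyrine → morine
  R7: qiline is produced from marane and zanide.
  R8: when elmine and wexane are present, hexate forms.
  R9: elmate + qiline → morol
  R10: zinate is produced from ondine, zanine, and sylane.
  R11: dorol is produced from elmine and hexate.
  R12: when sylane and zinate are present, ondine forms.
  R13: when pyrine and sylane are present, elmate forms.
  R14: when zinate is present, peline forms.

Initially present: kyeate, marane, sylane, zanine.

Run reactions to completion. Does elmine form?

Yes

kyeate and zanine present → zanide forms (R2).
marane and zanide present → qiline forms (R7).
zanine, qiline, and zanide present → pyrine forms (R3).
pyrine and sylane present → elmate forms (R13).
elmate and qiline present → morol forms (R9).
morol and pyrine present → elmine forms (R1).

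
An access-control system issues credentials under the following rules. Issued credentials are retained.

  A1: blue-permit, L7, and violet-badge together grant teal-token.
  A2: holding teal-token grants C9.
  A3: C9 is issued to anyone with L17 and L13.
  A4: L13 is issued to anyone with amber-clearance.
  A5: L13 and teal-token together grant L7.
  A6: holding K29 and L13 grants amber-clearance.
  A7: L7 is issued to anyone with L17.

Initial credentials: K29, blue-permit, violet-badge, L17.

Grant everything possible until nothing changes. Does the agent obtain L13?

No

L13 would need amber-clearance (A4), but amber-clearance is never granted.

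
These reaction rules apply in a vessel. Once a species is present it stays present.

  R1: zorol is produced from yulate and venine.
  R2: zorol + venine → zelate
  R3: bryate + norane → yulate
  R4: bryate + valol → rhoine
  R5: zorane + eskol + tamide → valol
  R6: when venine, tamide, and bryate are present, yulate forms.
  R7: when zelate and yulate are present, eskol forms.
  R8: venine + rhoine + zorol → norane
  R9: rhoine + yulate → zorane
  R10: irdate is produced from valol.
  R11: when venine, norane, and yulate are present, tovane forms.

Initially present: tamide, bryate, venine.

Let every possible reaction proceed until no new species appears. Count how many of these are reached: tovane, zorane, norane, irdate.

0

tovane would need venine, norane, and yulate (R11), but norane never forms.
zorane would need rhoine and yulate (R9), but rhoine never forms.
norane would need venine, rhoine, and zorol (R8), but rhoine never forms.
irdate would need valol (R10), but valol never forms.
None of the 4 are reached.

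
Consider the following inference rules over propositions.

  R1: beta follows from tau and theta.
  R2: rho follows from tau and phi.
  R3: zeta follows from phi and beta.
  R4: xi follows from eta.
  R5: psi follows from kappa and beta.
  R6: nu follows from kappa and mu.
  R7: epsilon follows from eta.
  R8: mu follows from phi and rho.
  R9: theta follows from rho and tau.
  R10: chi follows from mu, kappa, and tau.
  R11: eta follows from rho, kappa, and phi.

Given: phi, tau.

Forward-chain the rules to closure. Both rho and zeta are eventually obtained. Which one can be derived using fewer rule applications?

rho

rho: From tau and phi, R2 gives rho. [1 rule application]
zeta: From tau and phi, R2 gives rho. rho and tau hold, so theta follows (R9). From tau and theta, R1 gives beta. phi and beta hold, so zeta follows (R3). [4 rule applications]
rho needs fewer.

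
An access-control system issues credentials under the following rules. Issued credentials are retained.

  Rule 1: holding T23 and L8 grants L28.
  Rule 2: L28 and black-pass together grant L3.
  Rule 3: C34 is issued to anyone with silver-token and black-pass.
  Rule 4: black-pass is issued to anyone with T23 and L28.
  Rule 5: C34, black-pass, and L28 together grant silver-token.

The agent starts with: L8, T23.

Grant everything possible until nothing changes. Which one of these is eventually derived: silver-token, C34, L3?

L3

Holding T23 and L8 grants L28 (Rule 1).
Holding T23 and L28 grants black-pass (Rule 4).
Holding L28 and black-pass grants L3 (Rule 2).
C34 would need silver-token and black-pass (Rule 3), but silver-token is never granted. silver-token would need C34, black-pass, and L28 (Rule 5), but C34 is never granted.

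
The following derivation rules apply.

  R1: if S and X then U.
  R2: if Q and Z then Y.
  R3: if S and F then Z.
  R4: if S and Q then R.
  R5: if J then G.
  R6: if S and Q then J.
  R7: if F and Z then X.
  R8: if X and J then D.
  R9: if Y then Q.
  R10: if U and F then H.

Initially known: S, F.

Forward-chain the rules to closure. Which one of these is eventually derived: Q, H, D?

H

From S and F, R3 gives Z.
F and Z hold, so X follows (R7).
S and X hold, so U follows (R1).
U and F hold, so H follows (R10).
D would need X and J (R8), but J is never established. Q would need Y (R9), but Y is never established.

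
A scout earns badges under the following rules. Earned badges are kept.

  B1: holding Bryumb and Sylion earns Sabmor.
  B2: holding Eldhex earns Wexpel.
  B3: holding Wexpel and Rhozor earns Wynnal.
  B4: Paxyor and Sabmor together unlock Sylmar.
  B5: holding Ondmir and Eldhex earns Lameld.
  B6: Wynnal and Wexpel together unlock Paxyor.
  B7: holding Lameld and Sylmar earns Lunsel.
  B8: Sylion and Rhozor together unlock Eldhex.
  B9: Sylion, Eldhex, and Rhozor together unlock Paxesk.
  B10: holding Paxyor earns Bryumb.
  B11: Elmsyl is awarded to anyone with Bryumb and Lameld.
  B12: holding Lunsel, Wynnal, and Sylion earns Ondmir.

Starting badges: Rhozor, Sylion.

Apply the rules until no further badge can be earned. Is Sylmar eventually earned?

Yes

With Sylion and Rhozor, Eldhex is earned (B8).
With Eldhex, Wexpel is earned (B2).
With Wexpel and Rhozor, Wynnal is earned (B3).
With Wynnal and Wexpel, Paxyor is earned (B6).
With Paxyor, Bryumb is earned (B10).
With Bryumb and Sylion, Sabmor is earned (B1).
With Paxyor and Sabmor, Sylmar is earned (B4).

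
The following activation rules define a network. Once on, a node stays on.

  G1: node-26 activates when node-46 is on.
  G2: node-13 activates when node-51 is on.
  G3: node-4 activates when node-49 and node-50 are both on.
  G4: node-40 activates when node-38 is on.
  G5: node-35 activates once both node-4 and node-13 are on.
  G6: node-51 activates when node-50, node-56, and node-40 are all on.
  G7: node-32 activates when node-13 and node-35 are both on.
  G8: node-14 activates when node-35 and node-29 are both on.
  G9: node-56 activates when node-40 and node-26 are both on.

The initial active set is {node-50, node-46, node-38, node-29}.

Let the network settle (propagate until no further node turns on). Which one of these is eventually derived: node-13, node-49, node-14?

node-13

G4: node-38 on → node-40 on.
node-46 is on, so node-26 activates (G1).
G9: node-40 and node-26 on → node-56 on.
node-50, node-56, and node-40 are on, so node-51 activates (G6).
node-51 is on, so node-13 activates (G2).
node-14 would need node-35 and node-29 (G8), but node-35 never turns on. No rule produces node-49, and it is not given.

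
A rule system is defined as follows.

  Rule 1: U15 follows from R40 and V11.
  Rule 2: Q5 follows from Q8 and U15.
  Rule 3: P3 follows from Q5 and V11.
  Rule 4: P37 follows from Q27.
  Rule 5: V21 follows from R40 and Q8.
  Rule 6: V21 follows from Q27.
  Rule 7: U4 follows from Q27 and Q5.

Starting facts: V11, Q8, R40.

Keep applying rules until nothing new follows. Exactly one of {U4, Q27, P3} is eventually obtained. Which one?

R40 and V11 hold, so U15 follows (Rule 1).
From Q8 and U15, Rule 2 gives Q5.
Q5 and V11 hold, so P3 follows (Rule 3).
No rule produces Q27, and it is not given. U4 would need Q27 and Q5 (Rule 7), but Q27 is never established.

P3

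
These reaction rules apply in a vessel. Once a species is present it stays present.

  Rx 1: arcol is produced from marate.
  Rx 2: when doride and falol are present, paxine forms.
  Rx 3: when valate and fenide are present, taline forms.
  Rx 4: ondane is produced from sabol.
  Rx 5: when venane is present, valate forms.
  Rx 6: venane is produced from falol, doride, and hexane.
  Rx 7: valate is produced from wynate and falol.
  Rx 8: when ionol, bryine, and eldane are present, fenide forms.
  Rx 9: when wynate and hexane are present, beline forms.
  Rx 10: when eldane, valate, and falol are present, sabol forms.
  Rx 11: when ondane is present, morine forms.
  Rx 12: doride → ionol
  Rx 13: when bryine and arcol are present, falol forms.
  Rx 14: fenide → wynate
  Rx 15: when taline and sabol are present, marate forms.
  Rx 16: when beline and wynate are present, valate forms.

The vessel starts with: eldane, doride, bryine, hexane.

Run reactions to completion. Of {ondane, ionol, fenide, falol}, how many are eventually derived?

doride present → ionol forms (Rx 12).
ionol, bryine, and eldane present → fenide forms (Rx 8).
ondane would need sabol (Rx 4), but sabol never forms.
ionol: reached.
fenide: reached.
falol would need bryine and arcol (Rx 13), but arcol never forms.
Reached: ionol and fenide — 2 of the 4.

2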